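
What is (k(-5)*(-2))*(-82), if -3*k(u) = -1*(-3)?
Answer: -164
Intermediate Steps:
k(u) = -1 (k(u) = -(-1)*(-3)/3 = -⅓*3 = -1)
(k(-5)*(-2))*(-82) = -1*(-2)*(-82) = 2*(-82) = -164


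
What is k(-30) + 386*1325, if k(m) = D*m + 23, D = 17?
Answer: 510963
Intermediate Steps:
k(m) = 23 + 17*m (k(m) = 17*m + 23 = 23 + 17*m)
k(-30) + 386*1325 = (23 + 17*(-30)) + 386*1325 = (23 - 510) + 511450 = -487 + 511450 = 510963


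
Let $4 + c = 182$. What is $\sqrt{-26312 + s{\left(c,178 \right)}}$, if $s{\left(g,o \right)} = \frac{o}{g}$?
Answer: $i \sqrt{26311} \approx 162.21 i$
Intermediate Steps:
$c = 178$ ($c = -4 + 182 = 178$)
$\sqrt{-26312 + s{\left(c,178 \right)}} = \sqrt{-26312 + \frac{178}{178}} = \sqrt{-26312 + 178 \cdot \frac{1}{178}} = \sqrt{-26312 + 1} = \sqrt{-26311} = i \sqrt{26311}$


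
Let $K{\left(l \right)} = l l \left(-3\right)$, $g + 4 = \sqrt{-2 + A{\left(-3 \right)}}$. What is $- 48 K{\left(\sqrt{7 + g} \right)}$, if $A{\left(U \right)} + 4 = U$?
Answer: $432 + 432 i \approx 432.0 + 432.0 i$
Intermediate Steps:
$A{\left(U \right)} = -4 + U$
$g = -4 + 3 i$ ($g = -4 + \sqrt{-2 - 7} = -4 + \sqrt{-9} = -4 + 3 i \approx -4.0 + 3.0 i$)
$K{\left(l \right)} = - 3 l^{2}$ ($K{\left(l \right)} = l^{2} \left(-3\right) = - 3 l^{2}$)
$- 48 K{\left(\sqrt{7 + g} \right)} = - 48 \left(- 3 \left(\sqrt{7 - \left(4 - 3 i\right)}\right)^{2}\right) = - 48 \left(- 3 \left(\sqrt{3 + 3 i}\right)^{2}\right) = - 48 \left(- 3 \left(3 + 3 i\right)\right) = - 48 \left(-9 - 9 i\right) = 432 + 432 i$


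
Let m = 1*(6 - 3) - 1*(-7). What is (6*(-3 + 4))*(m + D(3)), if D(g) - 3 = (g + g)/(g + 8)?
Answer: 894/11 ≈ 81.273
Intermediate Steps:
D(g) = 3 + 2*g/(8 + g) (D(g) = 3 + (g + g)/(g + 8) = 3 + (2*g)/(8 + g) = 3 + 2*g/(8 + g))
m = 10 (m = 1*3 + 7 = 3 + 7 = 10)
(6*(-3 + 4))*(m + D(3)) = (6*(-3 + 4))*(10 + (24 + 5*3)/(8 + 3)) = (6*1)*(10 + (24 + 15)/11) = 6*(10 + (1/11)*39) = 6*(10 + 39/11) = 6*(149/11) = 894/11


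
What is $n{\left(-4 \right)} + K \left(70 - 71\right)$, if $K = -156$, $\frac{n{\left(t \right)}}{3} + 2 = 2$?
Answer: $156$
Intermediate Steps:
$n{\left(t \right)} = 0$ ($n{\left(t \right)} = -6 + 3 \cdot 2 = -6 + 6 = 0$)
$n{\left(-4 \right)} + K \left(70 - 71\right) = 0 - 156 \left(70 - 71\right) = 0 - -156 = 0 + 156 = 156$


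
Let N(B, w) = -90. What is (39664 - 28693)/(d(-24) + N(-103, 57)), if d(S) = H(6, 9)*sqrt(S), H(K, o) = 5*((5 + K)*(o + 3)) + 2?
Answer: -164565/1754326 - 1210467*I*sqrt(6)/877163 ≈ -0.093805 - 3.3802*I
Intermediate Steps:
H(K, o) = 2 + 5*(3 + o)*(5 + K) (H(K, o) = 5*((5 + K)*(3 + o)) + 2 = 5*((3 + o)*(5 + K)) + 2 = 5*(3 + o)*(5 + K) + 2 = 2 + 5*(3 + o)*(5 + K))
d(S) = 662*sqrt(S) (d(S) = (77 + 15*6 + 25*9 + 5*6*9)*sqrt(S) = (77 + 90 + 225 + 270)*sqrt(S) = 662*sqrt(S))
(39664 - 28693)/(d(-24) + N(-103, 57)) = (39664 - 28693)/(662*sqrt(-24) - 90) = 10971/(662*(2*I*sqrt(6)) - 90) = 10971/(1324*I*sqrt(6) - 90) = 10971/(-90 + 1324*I*sqrt(6))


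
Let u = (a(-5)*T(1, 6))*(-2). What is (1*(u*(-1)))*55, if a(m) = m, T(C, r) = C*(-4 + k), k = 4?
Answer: 0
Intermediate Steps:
T(C, r) = 0 (T(C, r) = C*(-4 + 4) = C*0 = 0)
u = 0 (u = -5*0*(-2) = 0*(-2) = 0)
(1*(u*(-1)))*55 = (1*(0*(-1)))*55 = (1*0)*55 = 0*55 = 0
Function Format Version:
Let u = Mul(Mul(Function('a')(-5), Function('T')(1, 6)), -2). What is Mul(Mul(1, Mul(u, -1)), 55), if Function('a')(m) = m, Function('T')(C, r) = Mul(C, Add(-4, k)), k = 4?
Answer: 0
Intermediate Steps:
Function('T')(C, r) = 0 (Function('T')(C, r) = Mul(C, Add(-4, 4)) = Mul(C, 0) = 0)
u = 0 (u = Mul(Mul(-5, 0), -2) = Mul(0, -2) = 0)
Mul(Mul(1, Mul(u, -1)), 55) = Mul(Mul(1, Mul(0, -1)), 55) = Mul(Mul(1, 0), 55) = Mul(0, 55) = 0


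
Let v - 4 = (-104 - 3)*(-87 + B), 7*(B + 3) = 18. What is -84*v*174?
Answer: -136789056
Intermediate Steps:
B = -3/7 (B = -3 + (1/7)*18 = -3 + 18/7 = -3/7 ≈ -0.42857)
v = 65512/7 (v = 4 + (-104 - 3)*(-87 - 3/7) = 4 - 107*(-612/7) = 4 + 65484/7 = 65512/7 ≈ 9358.9)
-84*v*174 = -84*65512/7*174 = -786144*174 = -136789056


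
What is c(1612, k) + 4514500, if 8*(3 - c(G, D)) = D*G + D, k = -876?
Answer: 9382253/2 ≈ 4.6911e+6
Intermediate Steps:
c(G, D) = 3 - D/8 - D*G/8 (c(G, D) = 3 - (D*G + D)/8 = 3 - (D + D*G)/8 = 3 + (-D/8 - D*G/8) = 3 - D/8 - D*G/8)
c(1612, k) + 4514500 = (3 - 1/8*(-876) - 1/8*(-876)*1612) + 4514500 = (3 + 219/2 + 176514) + 4514500 = 353253/2 + 4514500 = 9382253/2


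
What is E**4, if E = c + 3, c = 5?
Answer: 4096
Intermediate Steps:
E = 8 (E = 5 + 3 = 8)
E**4 = 8**4 = 4096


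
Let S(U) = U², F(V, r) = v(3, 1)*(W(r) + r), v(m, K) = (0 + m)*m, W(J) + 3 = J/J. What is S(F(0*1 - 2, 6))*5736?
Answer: 7433856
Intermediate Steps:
W(J) = -2 (W(J) = -3 + J/J = -3 + 1 = -2)
v(m, K) = m² (v(m, K) = m*m = m²)
F(V, r) = -18 + 9*r (F(V, r) = 3²*(-2 + r) = 9*(-2 + r) = -18 + 9*r)
S(F(0*1 - 2, 6))*5736 = (-18 + 9*6)²*5736 = (-18 + 54)²*5736 = 36²*5736 = 1296*5736 = 7433856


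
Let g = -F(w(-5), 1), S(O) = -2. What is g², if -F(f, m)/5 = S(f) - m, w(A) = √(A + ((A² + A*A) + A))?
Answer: 225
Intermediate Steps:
w(A) = √(2*A + 2*A²) (w(A) = √(A + ((A² + A²) + A)) = √(A + (2*A² + A)) = √(A + (A + 2*A²)) = √(2*A + 2*A²))
F(f, m) = 10 + 5*m (F(f, m) = -5*(-2 - m) = 10 + 5*m)
g = -15 (g = -(10 + 5*1) = -(10 + 5) = -1*15 = -15)
g² = (-15)² = 225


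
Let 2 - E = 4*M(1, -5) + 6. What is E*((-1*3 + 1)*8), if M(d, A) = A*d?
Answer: -256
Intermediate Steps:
E = 16 (E = 2 - (4*(-5*1) + 6) = 2 - (4*(-5) + 6) = 2 - (-20 + 6) = 2 - 1*(-14) = 2 + 14 = 16)
E*((-1*3 + 1)*8) = 16*((-1*3 + 1)*8) = 16*((-3 + 1)*8) = 16*(-2*8) = 16*(-16) = -256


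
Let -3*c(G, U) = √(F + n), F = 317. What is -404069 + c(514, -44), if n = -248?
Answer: -404069 - √69/3 ≈ -4.0407e+5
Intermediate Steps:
c(G, U) = -√69/3 (c(G, U) = -√(317 - 248)/3 = -√69/3)
-404069 + c(514, -44) = -404069 - √69/3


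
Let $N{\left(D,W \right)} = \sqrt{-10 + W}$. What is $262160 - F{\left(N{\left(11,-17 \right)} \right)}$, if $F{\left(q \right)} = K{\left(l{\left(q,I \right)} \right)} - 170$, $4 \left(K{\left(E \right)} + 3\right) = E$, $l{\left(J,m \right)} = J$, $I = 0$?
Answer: $262333 - \frac{3 i \sqrt{3}}{4} \approx 2.6233 \cdot 10^{5} - 1.299 i$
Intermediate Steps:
$K{\left(E \right)} = -3 + \frac{E}{4}$
$F{\left(q \right)} = -173 + \frac{q}{4}$ ($F{\left(q \right)} = \left(-3 + \frac{q}{4}\right) - 170 = -173 + \frac{q}{4}$)
$262160 - F{\left(N{\left(11,-17 \right)} \right)} = 262160 - \left(-173 + \frac{\sqrt{-10 - 17}}{4}\right) = 262160 - \left(-173 + \frac{\sqrt{-27}}{4}\right) = 262160 - \left(-173 + \frac{3 i \sqrt{3}}{4}\right) = 262160 + \left(173 - \frac{3 i \sqrt{3}}{4}\right) = 262333 - \frac{3 i \sqrt{3}}{4}$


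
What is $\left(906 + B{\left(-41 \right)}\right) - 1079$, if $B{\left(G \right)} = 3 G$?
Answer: $-296$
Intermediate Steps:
$\left(906 + B{\left(-41 \right)}\right) - 1079 = \left(906 + 3 \left(-41\right)\right) - 1079 = \left(906 - 123\right) - 1079 = 783 - 1079 = -296$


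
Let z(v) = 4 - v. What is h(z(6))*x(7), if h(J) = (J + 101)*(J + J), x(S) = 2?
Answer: -792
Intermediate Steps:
h(J) = 2*J*(101 + J) (h(J) = (101 + J)*(2*J) = 2*J*(101 + J))
h(z(6))*x(7) = (2*(4 - 1*6)*(101 + (4 - 1*6)))*2 = (2*(4 - 6)*(101 + (4 - 6)))*2 = (2*(-2)*(101 - 2))*2 = (2*(-2)*99)*2 = -396*2 = -792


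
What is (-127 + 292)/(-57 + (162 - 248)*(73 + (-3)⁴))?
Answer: -165/13301 ≈ -0.012405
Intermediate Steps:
(-127 + 292)/(-57 + (162 - 248)*(73 + (-3)⁴)) = 165/(-57 - 86*(73 + 81)) = 165/(-57 - 86*154) = 165/(-57 - 13244) = 165/(-13301) = 165*(-1/13301) = -165/13301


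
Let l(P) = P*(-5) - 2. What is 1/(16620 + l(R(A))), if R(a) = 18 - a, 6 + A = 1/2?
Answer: 2/33001 ≈ 6.0604e-5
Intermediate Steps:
A = -11/2 (A = -6 + 1/2 = -11/2 ≈ -5.5000)
l(P) = -2 - 5*P (l(P) = -5*P - 2 = -2 - 5*P)
1/(16620 + l(R(A))) = 1/(16620 + (-2 - 5*(18 - 1*(-11/2)))) = 1/(16620 + (-2 - 5*(18 + 11/2))) = 1/(16620 + (-2 - 5*47/2)) = 1/(16620 + (-2 - 235/2)) = 1/(16620 - 239/2) = 1/(33001/2) = 2/33001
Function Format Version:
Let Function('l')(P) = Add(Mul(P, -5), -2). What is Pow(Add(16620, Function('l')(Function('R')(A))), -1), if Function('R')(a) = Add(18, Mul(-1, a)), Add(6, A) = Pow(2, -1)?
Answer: Rational(2, 33001) ≈ 6.0604e-5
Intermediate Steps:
A = Rational(-11, 2) (A = Add(-6, Pow(2, -1)) = Add(-6, Rational(1, 2)) = Rational(-11, 2) ≈ -5.5000)
Function('l')(P) = Add(-2, Mul(-5, P)) (Function('l')(P) = Add(Mul(-5, P), -2) = Add(-2, Mul(-5, P)))
Pow(Add(16620, Function('l')(Function('R')(A))), -1) = Pow(Add(16620, Add(-2, Mul(-5, Add(18, Mul(-1, Rational(-11, 2)))))), -1) = Pow(Add(16620, Add(-2, Mul(-5, Add(18, Rational(11, 2))))), -1) = Pow(Add(16620, Add(-2, Mul(-5, Rational(47, 2)))), -1) = Pow(Add(16620, Add(-2, Rational(-235, 2))), -1) = Pow(Add(16620, Rational(-239, 2)), -1) = Pow(Rational(33001, 2), -1) = Rational(2, 33001)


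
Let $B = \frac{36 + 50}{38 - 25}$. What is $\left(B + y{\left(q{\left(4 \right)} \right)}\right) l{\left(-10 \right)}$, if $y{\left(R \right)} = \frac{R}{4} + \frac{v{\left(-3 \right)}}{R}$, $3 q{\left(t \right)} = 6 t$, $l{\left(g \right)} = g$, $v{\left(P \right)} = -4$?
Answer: $- \frac{1055}{13} \approx -81.154$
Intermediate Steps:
$q{\left(t \right)} = 2 t$ ($q{\left(t \right)} = \frac{6 t}{3} = 2 t$)
$B = \frac{86}{13} \approx 6.6154$
$y{\left(R \right)} = - \frac{4}{R} + \frac{R}{4}$ ($y{\left(R \right)} = \frac{R}{4} - \frac{4}{R} = - \frac{4}{R} + \frac{R}{4}$)
$\left(B + y{\left(q{\left(4 \right)} \right)}\right) l{\left(-10 \right)} = \left(\frac{86}{13} - \left(\frac{1}{2} - \frac{1}{2} \cdot 4\right)\right) \left(-10\right) = \left(\frac{86}{13} + \left(- \frac{4}{8} + \frac{1}{4} \cdot 8\right)\right) \left(-10\right) = \left(\frac{86}{13} + \left(\left(-4\right) \frac{1}{8} + 2\right)\right) \left(-10\right) = \left(\frac{86}{13} + \left(- \frac{1}{2} + 2\right)\right) \left(-10\right) = \left(\frac{86}{13} + \frac{3}{2}\right) \left(-10\right) = \frac{211}{26} \left(-10\right) = - \frac{1055}{13}$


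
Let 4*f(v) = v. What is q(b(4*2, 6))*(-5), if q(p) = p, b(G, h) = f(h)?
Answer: -15/2 ≈ -7.5000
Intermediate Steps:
f(v) = v/4
b(G, h) = h/4
q(b(4*2, 6))*(-5) = ((1/4)*6)*(-5) = (3/2)*(-5) = -15/2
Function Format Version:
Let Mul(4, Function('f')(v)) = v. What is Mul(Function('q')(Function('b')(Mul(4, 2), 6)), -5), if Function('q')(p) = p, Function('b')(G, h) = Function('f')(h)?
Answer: Rational(-15, 2) ≈ -7.5000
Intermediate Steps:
Function('f')(v) = Mul(Rational(1, 4), v)
Function('b')(G, h) = Mul(Rational(1, 4), h)
Mul(Function('q')(Function('b')(Mul(4, 2), 6)), -5) = Mul(Mul(Rational(1, 4), 6), -5) = Mul(Rational(3, 2), -5) = Rational(-15, 2)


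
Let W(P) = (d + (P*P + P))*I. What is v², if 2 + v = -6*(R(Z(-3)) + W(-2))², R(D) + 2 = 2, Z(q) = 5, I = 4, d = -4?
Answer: 148996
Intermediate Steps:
W(P) = -16 + 4*P + 4*P² (W(P) = (-4 + (P*P + P))*4 = (-4 + (P² + P))*4 = (-4 + (P + P²))*4 = (-4 + P + P²)*4 = -16 + 4*P + 4*P²)
R(D) = 0 (R(D) = -2 + 2 = 0)
v = -386 (v = -2 - 6*(0 + (-16 + 4*(-2) + 4*(-2)²))² = -2 - 6*(0 + (-16 - 8 + 4*4))² = -2 - 6*(0 + (-16 - 8 + 16))² = -2 - 6*(0 - 8)² = -2 - 6*(-8)² = -2 - 6*64 = -2 - 384 = -386)
v² = (-386)² = 148996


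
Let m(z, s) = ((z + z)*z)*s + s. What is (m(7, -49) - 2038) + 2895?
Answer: -3994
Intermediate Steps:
m(z, s) = s + 2*s*z² (m(z, s) = ((2*z)*z)*s + s = (2*z²)*s + s = 2*s*z² + s = s + 2*s*z²)
(m(7, -49) - 2038) + 2895 = (-49*(1 + 2*7²) - 2038) + 2895 = (-49*(1 + 2*49) - 2038) + 2895 = (-49*(1 + 98) - 2038) + 2895 = (-49*99 - 2038) + 2895 = (-4851 - 2038) + 2895 = -6889 + 2895 = -3994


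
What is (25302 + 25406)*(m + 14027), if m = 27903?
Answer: 2126186440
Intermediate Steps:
(25302 + 25406)*(m + 14027) = (25302 + 25406)*(27903 + 14027) = 50708*41930 = 2126186440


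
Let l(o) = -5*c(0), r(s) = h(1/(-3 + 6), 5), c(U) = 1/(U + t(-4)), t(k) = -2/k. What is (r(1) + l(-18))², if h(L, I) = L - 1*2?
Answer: 1225/9 ≈ 136.11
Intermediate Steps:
h(L, I) = -2 + L (h(L, I) = L - 2 = -2 + L)
c(U) = 1/(½ + U) (c(U) = 1/(U - 2/(-4)) = 1/(U - 2*(-¼)) = 1/(U + ½) = 1/(½ + U))
r(s) = -5/3 (r(s) = -2 + 1/(-3 + 6) = -2 + 1/3 = -2 + ⅓ = -5/3)
l(o) = -10 (l(o) = -10/(1 + 2*0) = -10/(1 + 0) = -10/1 = -10)
(r(1) + l(-18))² = (-5/3 - 10)² = (-35/3)² = 1225/9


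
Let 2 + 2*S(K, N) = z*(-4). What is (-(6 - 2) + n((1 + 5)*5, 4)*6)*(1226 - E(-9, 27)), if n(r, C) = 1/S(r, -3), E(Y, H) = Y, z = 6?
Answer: -5510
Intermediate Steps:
S(K, N) = -13 (S(K, N) = -1 + (6*(-4))/2 = -1 + (1/2)*(-24) = -1 - 12 = -13)
n(r, C) = -1/13 (n(r, C) = 1/(-13) = -1/13)
(-(6 - 2) + n((1 + 5)*5, 4)*6)*(1226 - E(-9, 27)) = (-(6 - 2) - 1/13*6)*(1226 - 1*(-9)) = (-1*4 - 6/13)*(1226 + 9) = (-4 - 6/13)*1235 = -58/13*1235 = -5510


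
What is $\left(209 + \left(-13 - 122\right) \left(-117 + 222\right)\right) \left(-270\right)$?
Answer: $3770820$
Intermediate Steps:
$\left(209 + \left(-13 - 122\right) \left(-117 + 222\right)\right) \left(-270\right) = \left(209 - 14175\right) \left(-270\right) = \left(-13966\right) \left(-270\right) = 3770820$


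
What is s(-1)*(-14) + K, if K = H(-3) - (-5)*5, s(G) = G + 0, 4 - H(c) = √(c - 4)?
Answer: 43 - I*√7 ≈ 43.0 - 2.6458*I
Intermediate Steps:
H(c) = 4 - √(-4 + c) (H(c) = 4 - √(c - 4) = 4 - √(-4 + c))
s(G) = G
K = 29 - I*√7 (K = (4 - √(-4 - 3)) - (-5)*5 = (4 - √(-7)) - 5*(-5) = (4 - I*√7) + 25 = 29 - I*√7 ≈ 29.0 - 2.6458*I)
s(-1)*(-14) + K = -1*(-14) + (29 - I*√7) = 14 + (29 - I*√7) = 43 - I*√7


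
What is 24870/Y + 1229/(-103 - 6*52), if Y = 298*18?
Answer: 621449/371010 ≈ 1.6750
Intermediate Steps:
Y = 5364
24870/Y + 1229/(-103 - 6*52) = 24870/5364 + 1229/(-103 - 6*52) = 24870*(1/5364) + 1229/(-103 - 312) = 4145/894 + 1229/(-415) = 4145/894 + 1229*(-1/415) = 4145/894 - 1229/415 = 621449/371010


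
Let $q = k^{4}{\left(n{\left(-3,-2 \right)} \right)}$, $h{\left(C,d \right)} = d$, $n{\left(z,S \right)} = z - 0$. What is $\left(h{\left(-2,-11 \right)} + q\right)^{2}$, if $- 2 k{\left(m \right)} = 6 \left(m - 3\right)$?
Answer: $11017651225$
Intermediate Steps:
$n{\left(z,S \right)} = z$ ($n{\left(z,S \right)} = z + 0 = z$)
$k{\left(m \right)} = 9 - 3 m$ ($k{\left(m \right)} = - \frac{6 \left(m - 3\right)}{2} = - \frac{6 \left(-3 + m\right)}{2} = - \frac{-18 + 6 m}{2} = 9 - 3 m$)
$q = 104976$ ($q = \left(9 - -9\right)^{4} = \left(9 + 9\right)^{4} = 18^{4} = 104976$)
$\left(h{\left(-2,-11 \right)} + q\right)^{2} = \left(-11 + 104976\right)^{2} = 104965^{2} = 11017651225$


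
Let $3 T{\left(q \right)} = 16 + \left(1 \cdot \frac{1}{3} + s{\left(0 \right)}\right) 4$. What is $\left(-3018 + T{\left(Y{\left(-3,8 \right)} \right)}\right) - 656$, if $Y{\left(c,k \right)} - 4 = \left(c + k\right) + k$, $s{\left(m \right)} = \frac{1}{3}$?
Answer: $- \frac{33010}{9} \approx -3667.8$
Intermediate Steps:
$s{\left(m \right)} = \frac{1}{3}$
$Y{\left(c,k \right)} = 4 + c + 2 k$ ($Y{\left(c,k \right)} = 4 + \left(\left(c + k\right) + k\right) = 4 + \left(c + 2 k\right) = 4 + c + 2 k$)
$T{\left(q \right)} = \frac{56}{9}$ ($T{\left(q \right)} = \frac{16 + \left(1 \cdot \frac{1}{3} + \frac{1}{3}\right) 4}{3} = \frac{16 + \left(\frac{1}{3} + \frac{1}{3}\right) 4}{3} = \frac{16 + \frac{2}{3} \cdot 4}{3} = \frac{16 + \frac{8}{3}}{3} = \frac{1}{3} \cdot \frac{56}{3} = \frac{56}{9}$)
$\left(-3018 + T{\left(Y{\left(-3,8 \right)} \right)}\right) - 656 = \left(-3018 + \frac{56}{9}\right) - 656 = - \frac{27106}{9} - 656 = - \frac{33010}{9}$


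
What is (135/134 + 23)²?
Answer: 10349089/17956 ≈ 576.36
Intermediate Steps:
(135/134 + 23)² = (3217/134)² = 10349089/17956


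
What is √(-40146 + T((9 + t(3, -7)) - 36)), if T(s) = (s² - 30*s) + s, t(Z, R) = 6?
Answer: 6*I*√1086 ≈ 197.73*I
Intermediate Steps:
T(s) = s² - 29*s
√(-40146 + T((9 + t(3, -7)) - 36)) = √(-40146 + ((9 + 6) - 36)*(-29 + ((9 + 6) - 36))) = √(-40146 + (15 - 36)*(-29 + (15 - 36))) = √(-40146 - 21*(-29 - 21)) = √(-40146 - 21*(-50)) = √(-40146 + 1050) = √(-39096) = 6*I*√1086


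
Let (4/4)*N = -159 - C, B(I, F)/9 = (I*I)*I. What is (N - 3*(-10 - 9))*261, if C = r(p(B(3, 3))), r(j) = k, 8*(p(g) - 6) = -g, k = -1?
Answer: -26361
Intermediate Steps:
B(I, F) = 9*I³ (B(I, F) = 9*((I*I)*I) = 9*(I²*I) = 9*I³)
p(g) = 6 - g/8 (p(g) = 6 + (-g)/8 = 6 - g/8)
r(j) = -1
C = -1
N = -158 (N = -159 - 1*(-1) = -159 + 1 = -158)
(N - 3*(-10 - 9))*261 = (-158 - 3*(-10 - 9))*261 = (-158 - 3*(-19))*261 = (-158 + 57)*261 = -101*261 = -26361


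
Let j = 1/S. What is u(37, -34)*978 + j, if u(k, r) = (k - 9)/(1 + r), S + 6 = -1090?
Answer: -10004299/12056 ≈ -829.82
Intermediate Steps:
S = -1096 (S = -6 - 1090 = -1096)
u(k, r) = (-9 + k)/(1 + r)
j = -1/1096 (j = 1/(-1096) = -1/1096 ≈ -0.00091241)
u(37, -34)*978 + j = ((-9 + 37)/(1 - 34))*978 - 1/1096 = (28/(-33))*978 - 1/1096 = -1/33*28*978 - 1/1096 = -28/33*978 - 1/1096 = -9128/11 - 1/1096 = -10004299/12056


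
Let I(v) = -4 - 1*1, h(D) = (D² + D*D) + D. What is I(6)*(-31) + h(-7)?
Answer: 246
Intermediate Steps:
h(D) = D + 2*D² (h(D) = (D² + D²) + D = 2*D² + D = D + 2*D²)
I(v) = -5 (I(v) = -4 - 1 = -5)
I(6)*(-31) + h(-7) = -5*(-31) - 7*(1 + 2*(-7)) = 155 - 7*(1 - 14) = 155 - 7*(-13) = 155 + 91 = 246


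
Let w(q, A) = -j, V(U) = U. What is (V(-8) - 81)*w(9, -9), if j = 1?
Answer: 89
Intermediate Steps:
w(q, A) = -1 (w(q, A) = -1*1 = -1)
(V(-8) - 81)*w(9, -9) = (-8 - 81)*(-1) = -89*(-1) = 89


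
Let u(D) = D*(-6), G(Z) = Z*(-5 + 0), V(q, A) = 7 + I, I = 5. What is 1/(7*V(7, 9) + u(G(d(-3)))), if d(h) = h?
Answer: -⅙ ≈ -0.16667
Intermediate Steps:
V(q, A) = 12 (V(q, A) = 7 + 5 = 12)
G(Z) = -5*Z (G(Z) = Z*(-5) = -5*Z)
u(D) = -6*D
1/(7*V(7, 9) + u(G(d(-3)))) = 1/(7*12 - (-30)*(-3)) = 1/(84 - 6*15) = 1/(84 - 90) = 1/(-6) = -⅙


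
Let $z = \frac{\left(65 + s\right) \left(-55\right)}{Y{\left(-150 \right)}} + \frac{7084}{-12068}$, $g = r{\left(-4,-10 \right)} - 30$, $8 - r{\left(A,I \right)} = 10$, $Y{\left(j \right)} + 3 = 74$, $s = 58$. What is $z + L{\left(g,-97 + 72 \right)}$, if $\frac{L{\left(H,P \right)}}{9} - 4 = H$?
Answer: $- \frac{10645130}{30601} \approx -347.87$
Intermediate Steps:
$Y{\left(j \right)} = 71$ ($Y{\left(j \right)} = -3 + 74 = 71$)
$r{\left(A,I \right)} = -2$ ($r{\left(A,I \right)} = 8 - 10 = -2$)
$g = -32$ ($g = -2 - 30 = -32$)
$L{\left(H,P \right)} = 36 + 9 H$
$z = - \frac{2933678}{30601}$ ($z = \frac{\left(65 + 58\right) \left(-55\right)}{71} + \frac{7084}{-12068} = 123 \left(-55\right) \frac{1}{71} + 7084 \left(- \frac{1}{12068}\right) = \left(-6765\right) \frac{1}{71} - \frac{253}{431} = - \frac{6765}{71} - \frac{253}{431} = - \frac{2933678}{30601} \approx -95.869$)
$z + L{\left(g,-97 + 72 \right)} = - \frac{2933678}{30601} + \left(36 + 9 \left(-32\right)\right) = - \frac{2933678}{30601} + \left(36 - 288\right) = - \frac{2933678}{30601} - 252 = - \frac{10645130}{30601}$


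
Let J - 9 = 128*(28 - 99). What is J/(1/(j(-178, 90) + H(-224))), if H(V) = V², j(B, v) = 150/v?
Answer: -1366689107/3 ≈ -4.5556e+8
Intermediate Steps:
J = -9079 (J = 9 + 128*(28 - 99) = 9 + 128*(-71) = 9 - 9088 = -9079)
J/(1/(j(-178, 90) + H(-224))) = -9079/(1/(150/90 + (-224)²)) = -9079/(1/(150*(1/90) + 50176)) = -9079/(1/(5/3 + 50176)) = -9079/(1/(150533/3)) = -9079/3/150533 = -9079*150533/3 = -1366689107/3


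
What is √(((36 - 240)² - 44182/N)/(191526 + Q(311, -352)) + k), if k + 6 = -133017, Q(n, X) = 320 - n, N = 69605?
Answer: I*√74063852868931223601/23596095 ≈ 364.72*I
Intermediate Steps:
k = -133023 (k = -6 - 133017 = -133023)
√(((36 - 240)² - 44182/N)/(191526 + Q(311, -352)) + k) = √(((36 - 240)² - 44182/69605)/(191526 + (320 - 1*311)) - 133023) = √(((-204)² - 44182*1/69605)/(191526 + (320 - 311)) - 133023) = √((41616 - 44182/69605)/(191526 + 9) - 133023) = √((2896637498/69605)/191535 - 133023) = √((2896637498/69605)*(1/191535) - 133023) = √(2896637498/13331793675 - 133023) = √(-1773432293392027/13331793675) = I*√74063852868931223601/23596095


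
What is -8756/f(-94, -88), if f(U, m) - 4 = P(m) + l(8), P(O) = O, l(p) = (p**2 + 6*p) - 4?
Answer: -2189/6 ≈ -364.83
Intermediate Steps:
l(p) = -4 + p**2 + 6*p
f(U, m) = 112 + m (f(U, m) = 4 + (m + (-4 + 8**2 + 6*8)) = 4 + (m + (-4 + 64 + 48)) = 4 + (m + 108) = 4 + (108 + m) = 112 + m)
-8756/f(-94, -88) = -8756/(112 - 88) = -8756/24 = -8756*1/24 = -2189/6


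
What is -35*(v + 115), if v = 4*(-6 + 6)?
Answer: -4025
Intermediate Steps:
v = 0 (v = 4*0 = 0)
-35*(v + 115) = -35*(0 + 115) = -35*115 = -4025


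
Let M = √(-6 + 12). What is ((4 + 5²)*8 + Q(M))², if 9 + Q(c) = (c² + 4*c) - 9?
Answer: 48496 + 1760*√6 ≈ 52807.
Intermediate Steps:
M = √6 ≈ 2.4495
Q(c) = -18 + c² + 4*c (Q(c) = -9 + ((c² + 4*c) - 9) = -9 + (-9 + c² + 4*c) = -18 + c² + 4*c)
((4 + 5²)*8 + Q(M))² = ((4 + 5²)*8 + (-18 + (√6)² + 4*√6))² = ((4 + 25)*8 + (-18 + 6 + 4*√6))² = (29*8 + (-12 + 4*√6))² = (232 + (-12 + 4*√6))² = (220 + 4*√6)²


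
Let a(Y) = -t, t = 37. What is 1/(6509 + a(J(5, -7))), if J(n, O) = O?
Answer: 1/6472 ≈ 0.00015451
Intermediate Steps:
a(Y) = -37 (a(Y) = -1*37 = -37)
1/(6509 + a(J(5, -7))) = 1/(6509 - 37) = 1/6472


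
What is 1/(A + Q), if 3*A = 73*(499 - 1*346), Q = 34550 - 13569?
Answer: 1/24704 ≈ 4.0479e-5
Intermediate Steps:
Q = 20981
A = 3723 (A = (73*(499 - 1*346))/3 = (73*(499 - 346))/3 = (73*153)/3 = (⅓)*11169 = 3723)
1/(A + Q) = 1/(3723 + 20981) = 1/24704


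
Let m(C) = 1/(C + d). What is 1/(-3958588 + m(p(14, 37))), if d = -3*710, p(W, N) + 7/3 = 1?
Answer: -6394/25311211675 ≈ -2.5262e-7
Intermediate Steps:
p(W, N) = -4/3 (p(W, N) = -7/3 + 1 = -4/3)
d = -2130
m(C) = 1/(-2130 + C) (m(C) = 1/(C - 2130) = 1/(-2130 + C))
1/(-3958588 + m(p(14, 37))) = 1/(-3958588 + 1/(-2130 - 4/3)) = 1/(-3958588 + 1/(-6394/3)) = 1/(-3958588 - 3/6394) = 1/(-25311211675/6394) = -6394/25311211675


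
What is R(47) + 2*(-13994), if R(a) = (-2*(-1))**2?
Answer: -27984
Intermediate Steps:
R(a) = 4 (R(a) = 2**2 = 4)
R(47) + 2*(-13994) = 4 + 2*(-13994) = 4 - 27988 = -27984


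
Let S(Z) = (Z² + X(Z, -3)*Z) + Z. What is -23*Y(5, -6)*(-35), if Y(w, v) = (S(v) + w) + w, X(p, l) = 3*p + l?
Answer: 133630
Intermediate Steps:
X(p, l) = l + 3*p
S(Z) = Z + Z² + Z*(-3 + 3*Z) (S(Z) = (Z² + (-3 + 3*Z)*Z) + Z = (Z² + Z*(-3 + 3*Z)) + Z = Z + Z² + Z*(-3 + 3*Z))
Y(w, v) = 2*w + 2*v*(-1 + 2*v) (Y(w, v) = (2*v*(-1 + 2*v) + w) + w = (w + 2*v*(-1 + 2*v)) + w = 2*w + 2*v*(-1 + 2*v))
-23*Y(5, -6)*(-35) = -23*(2*5 + 2*(-6)*(-1 + 2*(-6)))*(-35) = -23*(10 + 2*(-6)*(-1 - 12))*(-35) = -23*(10 + 2*(-6)*(-13))*(-35) = -23*(10 + 156)*(-35) = -23*166*(-35) = -3818*(-35) = 133630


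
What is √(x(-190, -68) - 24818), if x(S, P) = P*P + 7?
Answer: 3*I*√2243 ≈ 142.08*I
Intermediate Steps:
x(S, P) = 7 + P² (x(S, P) = P² + 7 = 7 + P²)
√(x(-190, -68) - 24818) = √((7 + (-68)²) - 24818) = √((7 + 4624) - 24818) = √(4631 - 24818) = √(-20187) = 3*I*√2243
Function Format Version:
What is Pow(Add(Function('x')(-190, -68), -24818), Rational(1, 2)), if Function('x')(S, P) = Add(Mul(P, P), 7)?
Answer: Mul(3, I, Pow(2243, Rational(1, 2))) ≈ Mul(142.08, I)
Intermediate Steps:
Function('x')(S, P) = Add(7, Pow(P, 2)) (Function('x')(S, P) = Add(Pow(P, 2), 7) = Add(7, Pow(P, 2)))
Pow(Add(Function('x')(-190, -68), -24818), Rational(1, 2)) = Pow(Add(Add(7, Pow(-68, 2)), -24818), Rational(1, 2)) = Pow(Add(Add(7, 4624), -24818), Rational(1, 2)) = Pow(Add(4631, -24818), Rational(1, 2)) = Pow(-20187, Rational(1, 2)) = Mul(3, I, Pow(2243, Rational(1, 2)))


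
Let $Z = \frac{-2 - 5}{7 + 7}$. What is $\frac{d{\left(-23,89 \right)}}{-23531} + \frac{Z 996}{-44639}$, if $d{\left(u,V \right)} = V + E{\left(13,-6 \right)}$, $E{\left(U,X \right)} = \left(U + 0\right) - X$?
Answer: $\frac{6897426}{1050400309} \approx 0.0065665$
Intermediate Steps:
$E{\left(U,X \right)} = U - X$
$Z = - \frac{1}{2}$ ($Z = - \frac{7}{14} = \left(-7\right) \frac{1}{14} = - \frac{1}{2} \approx -0.5$)
$d{\left(u,V \right)} = 19 + V$ ($d{\left(u,V \right)} = V + \left(13 - -6\right) = V + \left(13 + 6\right) = V + 19 = 19 + V$)
$\frac{d{\left(-23,89 \right)}}{-23531} + \frac{Z 996}{-44639} = \frac{19 + 89}{-23531} + \frac{\left(- \frac{1}{2}\right) 996}{-44639} = 108 \left(- \frac{1}{23531}\right) - - \frac{498}{44639} = - \frac{108}{23531} + \frac{498}{44639} = \frac{6897426}{1050400309}$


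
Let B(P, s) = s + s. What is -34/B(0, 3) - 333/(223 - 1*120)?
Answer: -2750/309 ≈ -8.8997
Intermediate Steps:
B(P, s) = 2*s
-34/B(0, 3) - 333/(223 - 1*120) = -34/(2*3) - 333/(223 - 1*120) = -34/6 - 333/(223 - 120) = -34*⅙ - 333/103 = -17/3 - 333*1/103 = -17/3 - 333/103 = -2750/309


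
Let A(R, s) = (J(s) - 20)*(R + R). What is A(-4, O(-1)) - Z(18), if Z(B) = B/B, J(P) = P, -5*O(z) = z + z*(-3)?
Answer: 811/5 ≈ 162.20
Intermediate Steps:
O(z) = 2*z/5 (O(z) = -(z + z*(-3))/5 = -(z - 3*z)/5 = -(-2)*z/5 = 2*z/5)
Z(B) = 1
A(R, s) = 2*R*(-20 + s) (A(R, s) = (s - 20)*(R + R) = (-20 + s)*(2*R) = 2*R*(-20 + s))
A(-4, O(-1)) - Z(18) = 2*(-4)*(-20 + (2/5)*(-1)) - 1*1 = 2*(-4)*(-20 - 2/5) - 1 = 2*(-4)*(-102/5) - 1 = 816/5 - 1 = 811/5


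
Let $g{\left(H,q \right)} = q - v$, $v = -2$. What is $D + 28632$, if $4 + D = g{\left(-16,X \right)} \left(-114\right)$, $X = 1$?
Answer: $28286$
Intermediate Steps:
$g{\left(H,q \right)} = 2 + q$ ($g{\left(H,q \right)} = q - -2 = q + 2 = 2 + q$)
$D = -346$ ($D = -4 + \left(2 + 1\right) \left(-114\right) = -4 + 3 \left(-114\right) = -4 - 342 = -346$)
$D + 28632 = -346 + 28632 = 28286$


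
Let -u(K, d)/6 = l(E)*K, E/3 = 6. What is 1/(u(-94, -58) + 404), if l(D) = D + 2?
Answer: 1/11684 ≈ 8.5587e-5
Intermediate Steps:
E = 18 (E = 3*6 = 18)
l(D) = 2 + D
u(K, d) = -120*K (u(K, d) = -6*(2 + 18)*K = -120*K)
1/(u(-94, -58) + 404) = 1/(-120*(-94) + 404) = 1/(11280 + 404) = 1/11684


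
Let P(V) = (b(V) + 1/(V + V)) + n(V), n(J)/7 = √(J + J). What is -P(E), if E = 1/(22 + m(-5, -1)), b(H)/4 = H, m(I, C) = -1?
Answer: -449/42 - √42/3 ≈ -12.851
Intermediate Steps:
b(H) = 4*H
n(J) = 7*√2*√J (n(J) = 7*√(J + J) = 7*√(2*J) = 7*(√2*√J) = 7*√2*√J)
E = 1/21 (E = 1/(22 - 1) = 1/21 ≈ 0.047619)
P(V) = 1/(2*V) + 4*V + 7*√2*√V (P(V) = (4*V + 1/(V + V)) + 7*√2*√V = (4*V + 1/(2*V)) + 7*√2*√V = (1/(2*V) + 4*V) + 7*√2*√V = 1/(2*V) + 4*V + 7*√2*√V)
-P(E) = -(1/(2*(1/21)) + 4*(1/21) + 7*√2*√(1/21)) = -((½)*21 + 4/21 + 7*√2*(√21/21)) = -(21/2 + 4/21 + √42/3) = -(449/42 + √42/3) = -449/42 - √42/3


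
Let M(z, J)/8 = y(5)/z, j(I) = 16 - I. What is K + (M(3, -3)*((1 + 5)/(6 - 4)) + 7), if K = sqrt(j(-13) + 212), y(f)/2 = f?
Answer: 87 + sqrt(241) ≈ 102.52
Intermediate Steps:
y(f) = 2*f
M(z, J) = 80/z (M(z, J) = 8*((2*5)/z) = 8*(10/z) = 80/z)
K = sqrt(241) (K = sqrt((16 - 1*(-13)) + 212) = sqrt((16 + 13) + 212) = sqrt(29 + 212) = sqrt(241) ≈ 15.524)
K + (M(3, -3)*((1 + 5)/(6 - 4)) + 7) = sqrt(241) + ((80/3)*((1 + 5)/(6 - 4)) + 7) = sqrt(241) + ((80*(1/3))*(6/2) + 7) = sqrt(241) + (80*(6*(1/2))/3 + 7) = sqrt(241) + ((80/3)*3 + 7) = sqrt(241) + (80 + 7) = sqrt(241) + 87 = 87 + sqrt(241)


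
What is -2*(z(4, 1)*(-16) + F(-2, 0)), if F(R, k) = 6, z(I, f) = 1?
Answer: 20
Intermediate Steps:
-2*(z(4, 1)*(-16) + F(-2, 0)) = -2*(1*(-16) + 6) = -2*(-16 + 6) = -2*(-10) = 20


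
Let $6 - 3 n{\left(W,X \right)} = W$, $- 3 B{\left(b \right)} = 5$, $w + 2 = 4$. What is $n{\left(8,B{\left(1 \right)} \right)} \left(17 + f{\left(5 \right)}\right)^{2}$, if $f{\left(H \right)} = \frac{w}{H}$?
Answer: $- \frac{5046}{25} \approx -201.84$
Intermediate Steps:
$w = 2$ ($w = -2 + 4 = 2$)
$B{\left(b \right)} = - \frac{5}{3}$ ($B{\left(b \right)} = \left(- \frac{1}{3}\right) 5 = - \frac{5}{3}$)
$n{\left(W,X \right)} = 2 - \frac{W}{3}$
$f{\left(H \right)} = \frac{2}{H}$
$n{\left(8,B{\left(1 \right)} \right)} \left(17 + f{\left(5 \right)}\right)^{2} = \left(2 - \frac{8}{3}\right) \left(17 + \frac{2}{5}\right)^{2} = \left(2 - \frac{8}{3}\right) \left(17 + 2 \cdot \frac{1}{5}\right)^{2} = - \frac{2 \left(17 + \frac{2}{5}\right)^{2}}{3} = - \frac{2 \left(\frac{87}{5}\right)^{2}}{3} = \left(- \frac{2}{3}\right) \frac{7569}{25} = - \frac{5046}{25}$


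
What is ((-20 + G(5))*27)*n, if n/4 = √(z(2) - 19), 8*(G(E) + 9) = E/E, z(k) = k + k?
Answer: -6237*I*√15/2 ≈ -12078.0*I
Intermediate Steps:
z(k) = 2*k
G(E) = -71/8 (G(E) = -9 + (E/E)/8 = -9 + (⅛)*1 = -9 + ⅛ = -71/8)
n = 4*I*√15 (n = 4*√(2*2 - 19) = 4*√(4 - 19) = 4*√(-15) = 4*(I*√15) = 4*I*√15 ≈ 15.492*I)
((-20 + G(5))*27)*n = ((-20 - 71/8)*27)*(4*I*√15) = (-231/8*27)*(4*I*√15) = -6237*I*√15/2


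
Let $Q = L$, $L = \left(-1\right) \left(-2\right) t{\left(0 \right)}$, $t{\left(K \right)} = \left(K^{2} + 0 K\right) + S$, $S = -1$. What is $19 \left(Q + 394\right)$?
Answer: $7448$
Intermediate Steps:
$t{\left(K \right)} = -1 + K^{2}$ ($t{\left(K \right)} = \left(K^{2} + 0 K\right) - 1 = \left(K^{2} + 0\right) - 1 = K^{2} - 1 = -1 + K^{2}$)
$L = -2$ ($L = \left(-1\right) \left(-2\right) \left(-1 + 0^{2}\right) = 2 \left(-1 + 0\right) = 2 \left(-1\right) = -2$)
$Q = -2$
$19 \left(Q + 394\right) = 19 \left(-2 + 394\right) = 19 \cdot 392 = 7448$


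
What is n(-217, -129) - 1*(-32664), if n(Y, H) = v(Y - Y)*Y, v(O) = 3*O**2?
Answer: 32664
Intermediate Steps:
n(Y, H) = 0 (n(Y, H) = (3*(Y - Y)**2)*Y = (3*0**2)*Y = (3*0)*Y = 0*Y = 0)
n(-217, -129) - 1*(-32664) = 0 - 1*(-32664) = 0 + 32664 = 32664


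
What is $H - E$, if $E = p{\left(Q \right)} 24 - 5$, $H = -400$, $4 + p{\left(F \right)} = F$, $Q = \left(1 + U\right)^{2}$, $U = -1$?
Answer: $-299$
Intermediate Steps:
$Q = 0$ ($Q = \left(1 - 1\right)^{2} = 0^{2} = 0$)
$p{\left(F \right)} = -4 + F$
$E = -101$ ($E = \left(-4 + 0\right) 24 - 5 = \left(-4\right) 24 - 5 = -96 - 5 = -101$)
$H - E = -400 - -101 = -400 + 101 = -299$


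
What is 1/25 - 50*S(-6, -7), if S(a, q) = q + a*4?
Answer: 38751/25 ≈ 1550.0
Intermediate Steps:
S(a, q) = q + 4*a
1/25 - 50*S(-6, -7) = 1/25 - 50*(-7 + 4*(-6)) = 1/25 - 50*(-7 - 24) = 1/25 - 50*(-31) = 1/25 + 1550 = 38751/25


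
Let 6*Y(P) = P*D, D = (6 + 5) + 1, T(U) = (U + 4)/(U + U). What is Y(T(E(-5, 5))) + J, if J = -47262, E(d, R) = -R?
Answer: -236309/5 ≈ -47262.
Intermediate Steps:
T(U) = (4 + U)/(2*U) (T(U) = (4 + U)/((2*U)) = (4 + U)*(1/(2*U)) = (4 + U)/(2*U))
D = 12 (D = 11 + 1 = 12)
Y(P) = 2*P (Y(P) = (P*12)/6 = (12*P)/6 = 2*P)
Y(T(E(-5, 5))) + J = 2*((4 - 1*5)/(2*((-1*5)))) - 47262 = 2*((½)*(4 - 5)/(-5)) - 47262 = 2*((½)*(-⅕)*(-1)) - 47262 = 2*(⅒) - 47262 = ⅕ - 47262 = -236309/5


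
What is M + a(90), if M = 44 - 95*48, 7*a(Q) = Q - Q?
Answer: -4516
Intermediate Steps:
a(Q) = 0 (a(Q) = (Q - Q)/7 = (⅐)*0 = 0)
M = -4516 (M = 44 - 4560 = -4516)
M + a(90) = -4516 + 0 = -4516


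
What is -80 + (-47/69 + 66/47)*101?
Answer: -22595/3243 ≈ -6.9673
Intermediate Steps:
-80 + (-47/69 + 66/47)*101 = -80 + (2345/3243)*101 = -80 + 236845/3243 = -22595/3243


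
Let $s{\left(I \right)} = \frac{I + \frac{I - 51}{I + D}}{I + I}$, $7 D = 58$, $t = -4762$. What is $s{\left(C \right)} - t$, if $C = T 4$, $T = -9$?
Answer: $\frac{22173997}{4656} \approx 4762.5$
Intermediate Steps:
$D = \frac{58}{7}$ ($D = \frac{1}{7} \cdot 58 = \frac{58}{7} \approx 8.2857$)
$C = -36$ ($C = \left(-9\right) 4 = -36$)
$s{\left(I \right)} = \frac{I + \frac{-51 + I}{\frac{58}{7} + I}}{2 I}$ ($s{\left(I \right)} = \frac{I + \frac{I - 51}{I + \frac{58}{7}}}{I + I} = \frac{I + \frac{-51 + I}{\frac{58}{7} + I}}{2 I}$)
$s{\left(C \right)} - t = \frac{-357 + 7 \left(-36\right)^{2} + 65 \left(-36\right)}{2 \left(-36\right) \left(58 + 7 \left(-36\right)\right)} - -4762 = \frac{1}{2} \left(- \frac{1}{36}\right) \frac{1}{58 - 252} \left(-357 + 7 \cdot 1296 - 2340\right) + 4762 = \frac{1}{2} \left(- \frac{1}{36}\right) \frac{1}{-194} \left(-357 + 9072 - 2340\right) + 4762 = \frac{1}{2} \left(- \frac{1}{36}\right) \left(- \frac{1}{194}\right) 6375 + 4762 = \frac{2125}{4656} + 4762 = \frac{22173997}{4656}$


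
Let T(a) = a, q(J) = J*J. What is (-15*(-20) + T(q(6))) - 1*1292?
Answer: -956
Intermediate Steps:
q(J) = J²
(-15*(-20) + T(q(6))) - 1*1292 = (-15*(-20) + 6²) - 1*1292 = (300 + 36) - 1292 = 336 - 1292 = -956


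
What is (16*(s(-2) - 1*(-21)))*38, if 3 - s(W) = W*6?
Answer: 21888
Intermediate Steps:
s(W) = 3 - 6*W (s(W) = 3 - W*6 = 3 - 6*W)
(16*(s(-2) - 1*(-21)))*38 = (16*((3 - 6*(-2)) - 1*(-21)))*38 = (16*((3 + 12) + 21))*38 = (16*(15 + 21))*38 = (16*36)*38 = 576*38 = 21888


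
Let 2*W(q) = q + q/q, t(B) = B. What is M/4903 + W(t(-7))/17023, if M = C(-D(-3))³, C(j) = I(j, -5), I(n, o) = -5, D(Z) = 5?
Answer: -2142584/83463769 ≈ -0.025671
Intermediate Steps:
C(j) = -5
W(q) = ½ + q/2 (W(q) = (q + q/q)/2 = (q + 1)/2 = (1 + q)/2 = ½ + q/2)
M = -125 (M = (-5)³ = -125)
M/4903 + W(t(-7))/17023 = -125/4903 + (½ + (½)*(-7))/17023 = -125*1/4903 + (½ - 7/2)*(1/17023) = -125/4903 - 3*1/17023 = -125/4903 - 3/17023 = -2142584/83463769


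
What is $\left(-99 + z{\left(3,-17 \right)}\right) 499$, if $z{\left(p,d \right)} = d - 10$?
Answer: $-62874$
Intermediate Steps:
$z{\left(p,d \right)} = -10 + d$
$\left(-99 + z{\left(3,-17 \right)}\right) 499 = \left(-99 - 27\right) 499 = \left(-126\right) 499 = -62874$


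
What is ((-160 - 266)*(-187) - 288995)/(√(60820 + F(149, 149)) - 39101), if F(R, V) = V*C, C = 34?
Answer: 8185129633/1528822315 + 209333*√65886/1528822315 ≈ 5.3890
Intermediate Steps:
F(R, V) = 34*V (F(R, V) = V*34 = 34*V)
((-160 - 266)*(-187) - 288995)/(√(60820 + F(149, 149)) - 39101) = ((-160 - 266)*(-187) - 288995)/(√(60820 + 34*149) - 39101) = (-426*(-187) - 288995)/(√(60820 + 5066) - 39101) = (79662 - 288995)/(√65886 - 39101) = -209333/(-39101 + √65886)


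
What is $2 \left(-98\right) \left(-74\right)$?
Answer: $14504$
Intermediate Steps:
$2 \left(-98\right) \left(-74\right) = \left(-196\right) \left(-74\right) = 14504$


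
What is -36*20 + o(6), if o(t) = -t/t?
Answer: -721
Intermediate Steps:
o(t) = -1 (o(t) = -1*1 = -1)
-36*20 + o(6) = -36*20 - 1 = -720 - 1 = -721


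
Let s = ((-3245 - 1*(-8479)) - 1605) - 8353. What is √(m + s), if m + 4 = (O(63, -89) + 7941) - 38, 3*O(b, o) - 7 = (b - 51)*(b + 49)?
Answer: 2*√8157/3 ≈ 60.211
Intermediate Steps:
O(b, o) = 7/3 + (-51 + b)*(49 + b)/3 (O(b, o) = 7/3 + ((b - 51)*(b + 49))/3 = 7/3 + ((-51 + b)*(49 + b))/3 = 7/3 + (-51 + b)*(49 + b)/3)
m = 25048/3 (m = -4 + (((-2492/3 - ⅔*63 + (⅓)*63²) + 7941) - 38) = -4 + (((-2492/3 - 42 + (⅓)*3969) + 7941) - 38) = -4 + (((-2492/3 - 42 + 1323) + 7941) - 38) = -4 + ((1351/3 + 7941) - 38) = -4 + (25174/3 - 38) = -4 + 25060/3 = 25048/3 ≈ 8349.3)
s = -4724 (s = ((-3245 + 8479) - 1605) - 8353 = (5234 - 1605) - 8353 = 3629 - 8353 = -4724)
√(m + s) = √(25048/3 - 4724) = √(10876/3) = 2*√8157/3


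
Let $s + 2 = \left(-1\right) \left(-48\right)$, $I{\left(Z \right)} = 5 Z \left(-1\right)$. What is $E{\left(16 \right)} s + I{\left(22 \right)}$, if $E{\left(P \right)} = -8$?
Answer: $-478$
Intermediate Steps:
$I{\left(Z \right)} = - 5 Z$
$s = 46$ ($s = -2 - -48 = -2 + 48 = 46$)
$E{\left(16 \right)} s + I{\left(22 \right)} = \left(-8\right) 46 - 110 = -368 - 110 = -478$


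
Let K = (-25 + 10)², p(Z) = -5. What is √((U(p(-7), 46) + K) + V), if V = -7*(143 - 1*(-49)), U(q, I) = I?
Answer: I*√1073 ≈ 32.757*I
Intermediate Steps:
V = -1344 (V = -7*(143 + 49) = -7*192 = -1344)
K = 225 (K = (-15)² = 225)
√((U(p(-7), 46) + K) + V) = √((46 + 225) - 1344) = √(271 - 1344) = √(-1073) = I*√1073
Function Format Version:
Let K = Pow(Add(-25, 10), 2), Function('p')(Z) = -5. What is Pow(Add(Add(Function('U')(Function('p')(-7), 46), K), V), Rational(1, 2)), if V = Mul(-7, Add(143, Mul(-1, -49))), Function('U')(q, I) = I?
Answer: Mul(I, Pow(1073, Rational(1, 2))) ≈ Mul(32.757, I)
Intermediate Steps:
V = -1344 (V = Mul(-7, Add(143, 49)) = Mul(-7, 192) = -1344)
K = 225 (K = Pow(-15, 2) = 225)
Pow(Add(Add(Function('U')(Function('p')(-7), 46), K), V), Rational(1, 2)) = Pow(Add(Add(46, 225), -1344), Rational(1, 2)) = Pow(Add(271, -1344), Rational(1, 2)) = Pow(-1073, Rational(1, 2)) = Mul(I, Pow(1073, Rational(1, 2)))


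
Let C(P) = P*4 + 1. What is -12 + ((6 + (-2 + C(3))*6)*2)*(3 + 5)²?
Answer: 9204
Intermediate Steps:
C(P) = 1 + 4*P (C(P) = 4*P + 1 = 1 + 4*P)
-12 + ((6 + (-2 + C(3))*6)*2)*(3 + 5)² = -12 + ((6 + (-2 + (1 + 4*3))*6)*2)*(3 + 5)² = -12 + ((6 + (-2 + (1 + 12))*6)*2)*8² = -12 + ((6 + (-2 + 13)*6)*2)*64 = -12 + ((6 + 11*6)*2)*64 = -12 + ((6 + 66)*2)*64 = -12 + (72*2)*64 = -12 + 144*64 = -12 + 9216 = 9204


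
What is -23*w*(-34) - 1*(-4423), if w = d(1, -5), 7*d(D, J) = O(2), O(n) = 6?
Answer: 35653/7 ≈ 5093.3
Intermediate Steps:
d(D, J) = 6/7 (d(D, J) = (1/7)*6 = 6/7)
w = 6/7 ≈ 0.85714
-23*w*(-34) - 1*(-4423) = -23*6/7*(-34) - 1*(-4423) = -138/7*(-34) + 4423 = 4692/7 + 4423 = 35653/7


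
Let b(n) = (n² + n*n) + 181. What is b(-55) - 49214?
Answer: -42983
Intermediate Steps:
b(n) = 181 + 2*n² (b(n) = (n² + n²) + 181 = 2*n² + 181 = 181 + 2*n²)
b(-55) - 49214 = (181 + 2*(-55)²) - 49214 = (181 + 2*3025) - 49214 = (181 + 6050) - 49214 = 6231 - 49214 = -42983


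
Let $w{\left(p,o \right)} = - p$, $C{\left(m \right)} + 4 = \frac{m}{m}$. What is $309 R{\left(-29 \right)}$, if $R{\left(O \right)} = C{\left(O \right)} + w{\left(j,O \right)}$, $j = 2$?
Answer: $-1545$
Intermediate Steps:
$C{\left(m \right)} = -3$ ($C{\left(m \right)} = -4 + \frac{m}{m} = -4 + 1 = -3$)
$R{\left(O \right)} = -5$ ($R{\left(O \right)} = -3 - 2 = -5$)
$309 R{\left(-29 \right)} = 309 \left(-5\right) = -1545$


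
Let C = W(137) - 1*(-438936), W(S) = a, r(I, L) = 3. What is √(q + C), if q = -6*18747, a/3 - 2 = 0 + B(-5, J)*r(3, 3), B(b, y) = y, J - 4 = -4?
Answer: 2*√81615 ≈ 571.37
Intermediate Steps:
J = 0 (J = 4 - 4 = 0)
a = 6 (a = 6 + 3*(0 + 0*3) = 6 + 3*(0 + 0) = 6 + 3*0 = 6 + 0 = 6)
W(S) = 6
q = -112482 (q = -1*112482 = -112482)
C = 438942 (C = 6 - 1*(-438936) = 6 + 438936 = 438942)
√(q + C) = √(-112482 + 438942) = √326460 = 2*√81615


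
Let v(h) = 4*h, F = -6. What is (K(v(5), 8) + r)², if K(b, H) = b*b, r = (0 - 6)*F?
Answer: 190096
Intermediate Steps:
r = 36 (r = (0 - 6)*(-6) = -6*(-6) = 36)
K(b, H) = b²
(K(v(5), 8) + r)² = ((4*5)² + 36)² = (20² + 36)² = (400 + 36)² = 436² = 190096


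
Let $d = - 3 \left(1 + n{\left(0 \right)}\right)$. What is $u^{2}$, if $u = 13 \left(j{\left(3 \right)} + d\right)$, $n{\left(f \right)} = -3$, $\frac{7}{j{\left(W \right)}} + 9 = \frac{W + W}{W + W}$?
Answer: $\frac{284089}{64} \approx 4438.9$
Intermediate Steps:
$j{\left(W \right)} = - \frac{7}{8}$ ($j{\left(W \right)} = \frac{7}{-9 + \frac{W + W}{W + W}} = \frac{7}{-9 + \frac{2 W}{2 W}} = \frac{7}{-9 + 2 W \frac{1}{2 W}} = \frac{7}{-9 + 1} = \frac{7}{-8} = 7 \left(- \frac{1}{8}\right) = - \frac{7}{8}$)
$d = 6$ ($d = - 3 \left(1 - 3\right) = \left(-3\right) \left(-2\right) = 6$)
$u = \frac{533}{8}$ ($u = 13 \left(- \frac{7}{8} + 6\right) = 13 \cdot \frac{41}{8} = \frac{533}{8} \approx 66.625$)
$u^{2} = \left(\frac{533}{8}\right)^{2} = \frac{284089}{64}$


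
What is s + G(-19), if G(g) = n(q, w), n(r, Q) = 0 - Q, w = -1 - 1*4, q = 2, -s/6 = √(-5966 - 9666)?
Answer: 5 - 24*I*√977 ≈ 5.0 - 750.17*I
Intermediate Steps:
s = -24*I*√977 (s = -6*√(-5966 - 9666) = -24*I*√977 ≈ -750.17*I)
w = -5 (w = -1 - 4 = -5)
n(r, Q) = -Q
G(g) = 5 (G(g) = -1*(-5) = 5)
s + G(-19) = -24*I*√977 + 5 = 5 - 24*I*√977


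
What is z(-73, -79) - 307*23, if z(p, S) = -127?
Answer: -7188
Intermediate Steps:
z(-73, -79) - 307*23 = -127 - 307*23 = -127 - 1*7061 = -127 - 7061 = -7188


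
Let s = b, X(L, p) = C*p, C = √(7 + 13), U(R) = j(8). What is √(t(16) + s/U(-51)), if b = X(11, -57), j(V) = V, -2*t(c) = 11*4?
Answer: √(-88 - 57*√5)/2 ≈ 7.3392*I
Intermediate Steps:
t(c) = -22 (t(c) = -11*4/2 = -½*44 = -22)
U(R) = 8
C = 2*√5 (C = √20 = 2*√5 ≈ 4.4721)
X(L, p) = 2*p*√5 (X(L, p) = (2*√5)*p = 2*p*√5)
b = -114*√5 (b = 2*(-57)*√5 = -114*√5 ≈ -254.91)
s = -114*√5 ≈ -254.91
√(t(16) + s/U(-51)) = √(-22 - 114*√5/8) = √(-22 - 114*√5*(⅛)) = √(-22 - 57*√5/4)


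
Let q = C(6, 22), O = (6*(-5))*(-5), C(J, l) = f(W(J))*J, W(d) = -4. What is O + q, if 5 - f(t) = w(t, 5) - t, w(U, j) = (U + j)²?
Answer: 150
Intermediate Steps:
f(t) = 5 + t - (5 + t)² (f(t) = 5 - ((t + 5)² - t) = 5 - ((5 + t)² - t) = 5 + (t - (5 + t)²) = 5 + t - (5 + t)²)
C(J, l) = 0 (C(J, l) = (5 - 4 - (5 - 4)²)*J = (5 - 4 - 1*1²)*J = (5 - 4 - 1*1)*J = (5 - 4 - 1)*J = 0*J = 0)
O = 150 (O = -30*(-5) = 150)
q = 0
O + q = 150 + 0 = 150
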